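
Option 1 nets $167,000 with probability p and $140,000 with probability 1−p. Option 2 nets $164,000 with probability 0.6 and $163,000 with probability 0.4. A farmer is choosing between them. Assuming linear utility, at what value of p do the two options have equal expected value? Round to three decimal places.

p = 0.874

EV(Option 2) = 0.6 × 164000 + 0.4 × 163000 = 98400 + 65200 = 163600
p·167000 + (1−p)·140000 = 163600
27000p + 140000 = 163600
p = (163600 − 140000) / 27000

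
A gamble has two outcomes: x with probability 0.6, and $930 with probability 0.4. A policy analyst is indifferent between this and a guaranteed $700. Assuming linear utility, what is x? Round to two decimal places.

0.6·x + 0.4·930 = 700
0.6·x = 700 − 372 = 328
x = 328 / 0.6 = 546.6667

x = $546.67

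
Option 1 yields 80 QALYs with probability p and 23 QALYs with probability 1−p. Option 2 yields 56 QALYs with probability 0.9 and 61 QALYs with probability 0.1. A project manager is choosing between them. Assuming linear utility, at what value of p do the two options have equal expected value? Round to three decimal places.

EV(Option 2) = 0.9 × 56 + 0.1 × 61 = 50.4 + 6.1 = 56.5
p·80 + (1−p)·23 = 56.5
57p + 23 = 56.5
p = (56.5 − 23) / 57

p = 0.588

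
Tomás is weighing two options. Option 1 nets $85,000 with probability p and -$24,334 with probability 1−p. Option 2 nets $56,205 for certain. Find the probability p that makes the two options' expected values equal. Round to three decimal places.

p·85000 + (1−p)·(-24334) = 56205
109334p − 24334 = 56205
p = (56205 + 24334) / 109334

p = 0.737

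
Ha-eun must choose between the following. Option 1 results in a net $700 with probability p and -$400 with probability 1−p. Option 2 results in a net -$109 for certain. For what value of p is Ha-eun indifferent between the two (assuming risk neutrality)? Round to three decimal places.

p = 0.265

p·700 + (1−p)·(-400) = -109
1100p − 400 = -109
p = (-109 + 400) / 1100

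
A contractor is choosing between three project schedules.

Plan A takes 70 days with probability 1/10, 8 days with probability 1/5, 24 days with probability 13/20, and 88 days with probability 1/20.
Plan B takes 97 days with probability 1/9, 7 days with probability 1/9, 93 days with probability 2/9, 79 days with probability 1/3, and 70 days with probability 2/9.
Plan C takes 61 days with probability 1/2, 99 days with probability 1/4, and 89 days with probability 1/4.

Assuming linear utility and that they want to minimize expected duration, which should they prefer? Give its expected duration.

Plan A (28.6 days)

Plan A = 1/10 × 70 + 1/5 × 8 + 13/20 × 24 + 1/20 × 88 = 7 + 1.6 + 15.6 + 4.4 = 28.6
Plan B = 1/9 × 97 + 1/9 × 7 + 2/9 × 93 + 1/3 × 79 + 2/9 × 70 = 10.7778 + 0.7778 + 20.6667 + 26.3333 + 15.5556 = 74.1111
Plan C = 1/2 × 61 + 1/4 × 99 + 1/4 × 89 = 30.5 + 24.75 + 22.25 = 77.5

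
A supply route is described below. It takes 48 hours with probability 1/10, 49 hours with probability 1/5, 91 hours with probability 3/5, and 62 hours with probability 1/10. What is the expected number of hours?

75.4 hours

EV = 1/10 × 48 + 1/5 × 49 + 3/5 × 91 + 1/10 × 62 = 4.8 + 9.8 + 54.6 + 6.2 = 75.4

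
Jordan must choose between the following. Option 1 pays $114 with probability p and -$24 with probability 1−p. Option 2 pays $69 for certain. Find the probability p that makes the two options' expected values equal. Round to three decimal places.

p·114 + (1−p)·(-24) = 69
138p − 24 = 69
p = (69 + 24) / 138

p = 0.674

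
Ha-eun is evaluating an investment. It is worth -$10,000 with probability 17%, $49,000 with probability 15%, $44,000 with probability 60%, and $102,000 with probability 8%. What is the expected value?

EV = 0.17 × (-10000) + 0.15 × 49000 + 0.6 × 44000 + 0.08 × 102000 = -1700 + 7350 + 26400 + 8160 = 40210

$40,210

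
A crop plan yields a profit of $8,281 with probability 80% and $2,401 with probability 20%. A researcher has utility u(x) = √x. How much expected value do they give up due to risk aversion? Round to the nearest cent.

E[u] = 0.8·√8281 + 0.2·√2401 = 0.8·91 + 0.2·49 = 82.6
CE = (82.6)² = 6822.76
Risk premium = EV − CE = 7105 − 6822.76 = 282.24

$282.24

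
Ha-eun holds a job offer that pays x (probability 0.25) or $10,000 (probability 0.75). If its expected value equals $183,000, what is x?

x = $702,000

0.25·x + 0.75·10000 = 183000
0.25·x = 183000 − 7500 = 175500
x = 175500 / 0.25 = 702000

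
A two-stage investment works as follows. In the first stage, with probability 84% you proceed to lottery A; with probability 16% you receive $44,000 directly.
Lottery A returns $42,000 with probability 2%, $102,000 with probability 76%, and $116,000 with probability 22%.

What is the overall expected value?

$94,299.20

EV(A) = 0.02 × 42000 + 0.76 × 102000 + 0.22 × 116000 = 840 + 77520 + 25520 = 103880
Branch B: 44000 (certain)
Overall = 0.84 × 103880 + 0.16 × 44000 = 87259.2 + 7040 = 94299.2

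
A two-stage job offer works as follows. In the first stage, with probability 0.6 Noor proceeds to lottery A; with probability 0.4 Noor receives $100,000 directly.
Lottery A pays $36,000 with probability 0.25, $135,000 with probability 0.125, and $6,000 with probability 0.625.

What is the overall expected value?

$57,775

EV(A) = 0.25 × 36000 + 0.125 × 135000 + 0.625 × 6000 = 9000 + 16875 + 3750 = 29625
Branch B: 100000 (certain)
Overall = 0.6 × 29625 + 0.4 × 100000 = 17775 + 40000 = 57775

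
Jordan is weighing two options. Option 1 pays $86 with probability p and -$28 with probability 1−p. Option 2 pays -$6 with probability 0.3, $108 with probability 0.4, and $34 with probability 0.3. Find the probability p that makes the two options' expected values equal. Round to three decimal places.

EV(Option 2) = 0.3 × (-6) + 0.4 × 108 + 0.3 × 34 = -1.8 + 43.2 + 10.2 = 51.6
p·86 + (1−p)·(-28) = 51.6
114p − 28 = 51.6
p = (51.6 + 28) / 114

p = 0.698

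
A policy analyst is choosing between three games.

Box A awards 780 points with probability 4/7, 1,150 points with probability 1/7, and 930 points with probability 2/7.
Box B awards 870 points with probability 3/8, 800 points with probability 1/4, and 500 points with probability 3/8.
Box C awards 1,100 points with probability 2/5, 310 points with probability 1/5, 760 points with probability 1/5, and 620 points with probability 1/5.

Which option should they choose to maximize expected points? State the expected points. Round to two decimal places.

Box A = 4/7 × 780 + 1/7 × 1150 + 2/7 × 930 = 445.7143 + 164.2857 + 265.7143 = 875.7143
Box B = 3/8 × 870 + 1/4 × 800 + 3/8 × 500 = 326.25 + 200 + 187.5 = 713.75
Box C = 2/5 × 1100 + 1/5 × 310 + 1/5 × 760 + 1/5 × 620 = 440 + 62 + 152 + 124 = 778

Box A (875.71 points)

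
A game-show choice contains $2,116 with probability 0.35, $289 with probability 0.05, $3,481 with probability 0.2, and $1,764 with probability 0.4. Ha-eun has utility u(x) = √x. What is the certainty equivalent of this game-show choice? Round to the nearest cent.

$2,074.80

E[u] = 0.35·√2116 + 0.05·√289 + 0.2·√3481 + 0.4·√1764 = 0.35·46 + 0.05·17 + 0.2·59 + 0.4·42 = 45.55
CE = (45.55)² = 2074.8025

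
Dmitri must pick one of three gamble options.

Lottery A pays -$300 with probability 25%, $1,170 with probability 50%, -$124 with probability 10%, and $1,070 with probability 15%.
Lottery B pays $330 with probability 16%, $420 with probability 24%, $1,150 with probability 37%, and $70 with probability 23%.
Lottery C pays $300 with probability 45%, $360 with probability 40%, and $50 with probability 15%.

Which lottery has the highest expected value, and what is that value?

Lottery A = 0.25 × (-300) + 0.5 × 1170 + 0.1 × (-124) + 0.15 × 1070 = -75 + 585 − 12.4 + 160.5 = 658.1
Lottery B = 0.16 × 330 + 0.24 × 420 + 0.37 × 1150 + 0.23 × 70 = 52.8 + 100.8 + 425.5 + 16.1 = 595.2
Lottery C = 0.45 × 300 + 0.4 × 360 + 0.15 × 50 = 135 + 144 + 7.5 = 286.5

Lottery A ($658.10)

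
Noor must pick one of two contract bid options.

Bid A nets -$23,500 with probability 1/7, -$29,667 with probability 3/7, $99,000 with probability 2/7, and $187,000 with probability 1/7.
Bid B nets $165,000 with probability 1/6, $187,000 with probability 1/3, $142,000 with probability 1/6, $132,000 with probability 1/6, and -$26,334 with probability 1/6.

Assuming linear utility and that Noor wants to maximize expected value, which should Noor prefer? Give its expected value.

Bid B ($131,111)

Bid A = 1/7 × (-23500) + 3/7 × (-29667) + 2/7 × 99000 + 1/7 × 187000 = -3357.1429 − 12714.4286 + 28285.7143 + 26714.2857 = 38928.4286
Bid B = 1/6 × 165000 + 1/3 × 187000 + 1/6 × 142000 + 1/6 × 132000 + 1/6 × (-26334) = 27500 + 62333.3333 + 23666.6667 + 22000 − 4389 = 131111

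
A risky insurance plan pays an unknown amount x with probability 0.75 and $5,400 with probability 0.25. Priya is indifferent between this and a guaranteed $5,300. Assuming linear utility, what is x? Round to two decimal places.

x = $5,266.67

0.75·x + 0.25·5400 = 5300
0.75·x = 5300 − 1350 = 3950
x = 3950 / 0.75 = 5266.6667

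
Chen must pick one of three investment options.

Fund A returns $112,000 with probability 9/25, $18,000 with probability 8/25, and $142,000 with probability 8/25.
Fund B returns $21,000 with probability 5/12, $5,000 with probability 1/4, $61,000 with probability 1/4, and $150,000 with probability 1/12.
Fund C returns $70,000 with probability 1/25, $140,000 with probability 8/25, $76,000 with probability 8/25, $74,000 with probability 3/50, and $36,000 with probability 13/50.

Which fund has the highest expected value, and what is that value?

Fund A ($91,520)

Fund A = 9/25 × 112000 + 8/25 × 18000 + 8/25 × 142000 = 40320 + 5760 + 45440 = 91520
Fund B = 5/12 × 21000 + 1/4 × 5000 + 1/4 × 61000 + 1/12 × 150000 = 8750 + 1250 + 15250 + 12500 = 37750
Fund C = 1/25 × 70000 + 8/25 × 140000 + 8/25 × 76000 + 3/50 × 74000 + 13/50 × 36000 = 2800 + 44800 + 24320 + 4440 + 9360 = 85720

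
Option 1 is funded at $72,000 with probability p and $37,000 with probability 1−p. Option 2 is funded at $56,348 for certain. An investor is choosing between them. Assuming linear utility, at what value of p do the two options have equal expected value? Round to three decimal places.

p·72000 + (1−p)·37000 = 56348
35000p + 37000 = 56348
p = (56348 − 37000) / 35000

p = 0.553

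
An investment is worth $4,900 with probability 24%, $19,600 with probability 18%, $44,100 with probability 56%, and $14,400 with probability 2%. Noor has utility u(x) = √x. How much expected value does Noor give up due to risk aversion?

E[u] = 0.24·√4900 + 0.18·√19600 + 0.56·√44100 + 0.02·√14400 = 0.24·70 + 0.18·140 + 0.56·210 + 0.02·120 = 162
CE = (162)² = 26244
Risk premium = EV − CE = 29688 − 26244 = 3444

$3,444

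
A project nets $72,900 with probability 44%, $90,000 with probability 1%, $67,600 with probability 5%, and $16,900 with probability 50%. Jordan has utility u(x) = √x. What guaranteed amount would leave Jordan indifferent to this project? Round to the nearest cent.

E[u] = 0.44·√72900 + 0.01·√90000 + 0.05·√67600 + 0.5·√16900 = 0.44·270 + 0.01·300 + 0.05·260 + 0.5·130 = 199.8
CE = (199.8)² = 39920.04

$39,920.04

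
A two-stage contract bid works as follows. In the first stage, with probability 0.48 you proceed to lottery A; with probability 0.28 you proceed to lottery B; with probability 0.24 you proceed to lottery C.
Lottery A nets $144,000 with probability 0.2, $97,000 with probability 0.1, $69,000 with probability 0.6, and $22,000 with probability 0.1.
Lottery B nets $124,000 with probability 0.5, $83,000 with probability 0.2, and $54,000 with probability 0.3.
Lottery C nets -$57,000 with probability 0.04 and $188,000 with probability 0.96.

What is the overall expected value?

$108,720

EV(A) = 0.2 × 144000 + 0.1 × 97000 + 0.6 × 69000 + 0.1 × 22000 = 28800 + 9700 + 41400 + 2200 = 82100
EV(B) = 0.5 × 124000 + 0.2 × 83000 + 0.3 × 54000 = 62000 + 16600 + 16200 = 94800
EV(C) = 0.04 × (-57000) + 0.96 × 188000 = -2280 + 180480 = 178200
Overall = 0.48 × 82100 + 0.28 × 94800 + 0.24 × 178200 = 39408 + 26544 + 42768 = 108720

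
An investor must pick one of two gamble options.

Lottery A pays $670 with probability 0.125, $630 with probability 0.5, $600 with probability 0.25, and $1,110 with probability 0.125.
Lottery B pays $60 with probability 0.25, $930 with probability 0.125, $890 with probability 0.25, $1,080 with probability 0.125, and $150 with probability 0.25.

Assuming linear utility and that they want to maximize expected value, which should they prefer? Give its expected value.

Lottery A = 0.125 × 670 + 0.5 × 630 + 0.25 × 600 + 0.125 × 1110 = 83.75 + 315 + 150 + 138.75 = 687.5
Lottery B = 0.25 × 60 + 0.125 × 930 + 0.25 × 890 + 0.125 × 1080 + 0.25 × 150 = 15 + 116.25 + 222.5 + 135 + 37.5 = 526.25

Lottery A ($687.50)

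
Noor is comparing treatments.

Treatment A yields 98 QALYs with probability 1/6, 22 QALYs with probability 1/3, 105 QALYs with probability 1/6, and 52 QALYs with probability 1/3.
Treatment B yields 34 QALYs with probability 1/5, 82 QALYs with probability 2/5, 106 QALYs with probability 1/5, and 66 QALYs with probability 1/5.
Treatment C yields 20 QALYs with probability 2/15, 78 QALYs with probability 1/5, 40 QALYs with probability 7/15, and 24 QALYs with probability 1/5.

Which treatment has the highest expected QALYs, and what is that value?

Treatment B (74 QALYs)

Treatment A = 1/6 × 98 + 1/3 × 22 + 1/6 × 105 + 1/3 × 52 = 16.3333 + 7.3333 + 17.5 + 17.3333 = 58.5
Treatment B = 1/5 × 34 + 2/5 × 82 + 1/5 × 106 + 1/5 × 66 = 6.8 + 32.8 + 21.2 + 13.2 = 74
Treatment C = 2/15 × 20 + 1/5 × 78 + 7/15 × 40 + 1/5 × 24 = 2.6667 + 15.6 + 18.6667 + 4.8 = 41.7333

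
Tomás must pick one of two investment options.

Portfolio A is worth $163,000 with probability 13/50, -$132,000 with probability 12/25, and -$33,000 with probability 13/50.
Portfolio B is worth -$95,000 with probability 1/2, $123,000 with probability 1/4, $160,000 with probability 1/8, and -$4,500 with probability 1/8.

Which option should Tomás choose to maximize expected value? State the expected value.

Portfolio B ($2,687.50)

Portfolio A = 13/50 × 163000 + 12/25 × (-132000) + 13/50 × (-33000) = 42380 − 63360 − 8580 = -29560
Portfolio B = 1/2 × (-95000) + 1/4 × 123000 + 1/8 × 160000 + 1/8 × (-4500) = -47500 + 30750 + 20000 − 562.5 = 2687.5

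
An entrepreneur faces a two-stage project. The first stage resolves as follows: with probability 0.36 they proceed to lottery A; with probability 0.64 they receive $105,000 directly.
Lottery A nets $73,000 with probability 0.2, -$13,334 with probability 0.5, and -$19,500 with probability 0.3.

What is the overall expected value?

$67,949.88

EV(A) = 0.2 × 73000 + 0.5 × (-13334) + 0.3 × (-19500) = 14600 − 6667 − 5850 = 2083
Branch B: 105000 (certain)
Overall = 0.36 × 2083 + 0.64 × 105000 = 749.88 + 67200 = 67949.88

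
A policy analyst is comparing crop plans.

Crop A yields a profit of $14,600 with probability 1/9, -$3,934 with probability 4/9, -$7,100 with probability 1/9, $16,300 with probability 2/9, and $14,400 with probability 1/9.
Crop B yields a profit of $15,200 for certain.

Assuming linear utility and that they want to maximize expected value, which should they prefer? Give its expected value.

Crop A = 1/9 × 14600 + 4/9 × (-3934) + 1/9 × (-7100) + 2/9 × 16300 + 1/9 × 14400 = 1622.2222 − 1748.4444 − 788.8889 + 3622.2222 + 1600 = 4307.1111
Crop B: 15200 (certain)

Crop B ($15,200)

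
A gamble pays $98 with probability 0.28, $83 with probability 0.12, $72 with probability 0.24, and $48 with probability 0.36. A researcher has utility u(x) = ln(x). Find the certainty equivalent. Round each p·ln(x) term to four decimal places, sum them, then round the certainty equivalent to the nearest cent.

$69.00

E[u] = 0.28·ln(98) + 0.12·ln(83) + 0.24·ln(72) + 0.36·ln(48) = 1.2838 + 0.5303 + 1.0264 + 1.3936 = 4.2341
CE = e^4.2341 ≈ 69.00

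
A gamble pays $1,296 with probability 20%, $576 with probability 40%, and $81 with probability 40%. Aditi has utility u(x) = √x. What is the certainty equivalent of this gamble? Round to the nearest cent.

E[u] = 0.2·√1296 + 0.4·√576 + 0.4·√81 = 0.2·36 + 0.4·24 + 0.4·9 = 20.4
CE = (20.4)² = 416.16

$416.16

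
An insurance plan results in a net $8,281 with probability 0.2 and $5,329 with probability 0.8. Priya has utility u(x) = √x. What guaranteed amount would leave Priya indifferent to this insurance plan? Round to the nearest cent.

E[u] = 0.2·√8281 + 0.8·√5329 = 0.2·91 + 0.8·73 = 76.6
CE = (76.6)² = 5867.56

$5,867.56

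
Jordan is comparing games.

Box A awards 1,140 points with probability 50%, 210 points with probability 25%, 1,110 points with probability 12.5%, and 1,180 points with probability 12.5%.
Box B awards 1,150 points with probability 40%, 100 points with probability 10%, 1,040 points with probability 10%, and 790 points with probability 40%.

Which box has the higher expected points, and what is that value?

Box A = 0.5 × 1140 + 0.25 × 210 + 0.125 × 1110 + 0.125 × 1180 = 570 + 52.5 + 138.75 + 147.5 = 908.75
Box B = 0.4 × 1150 + 0.1 × 100 + 0.1 × 1040 + 0.4 × 790 = 460 + 10 + 104 + 316 = 890

Box A (908.75 points)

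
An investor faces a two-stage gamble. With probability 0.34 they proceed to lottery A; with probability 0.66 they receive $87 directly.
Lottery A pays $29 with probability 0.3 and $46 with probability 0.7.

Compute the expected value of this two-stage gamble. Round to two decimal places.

EV(A) = 0.3 × 29 + 0.7 × 46 = 8.7 + 32.2 = 40.9
Branch B: 87 (certain)
Overall = 0.34 × 40.9 + 0.66 × 87 = 13.906 + 57.42 = 71.326

$71.33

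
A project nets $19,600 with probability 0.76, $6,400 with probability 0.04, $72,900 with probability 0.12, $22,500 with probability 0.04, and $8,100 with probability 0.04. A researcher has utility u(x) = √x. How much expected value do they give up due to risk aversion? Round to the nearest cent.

E[u] = 0.76·√19600 + 0.04·√6400 + 0.12·√72900 + 0.04·√22500 + 0.04·√8100 = 0.76·140 + 0.04·80 + 0.12·270 + 0.04·150 + 0.04·90 = 151.6
CE = (151.6)² = 22982.56
Risk premium = EV − CE = 25124 − 22982.56 = 2141.44

$2,141.44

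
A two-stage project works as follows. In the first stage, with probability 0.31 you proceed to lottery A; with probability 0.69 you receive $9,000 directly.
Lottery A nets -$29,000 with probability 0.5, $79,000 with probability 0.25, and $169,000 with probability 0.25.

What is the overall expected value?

EV(A) = 0.5 × (-29000) + 0.25 × 79000 + 0.25 × 169000 = -14500 + 19750 + 42250 = 47500
Branch B: 9000 (certain)
Overall = 0.31 × 47500 + 0.69 × 9000 = 14725 + 6210 = 20935

$20,935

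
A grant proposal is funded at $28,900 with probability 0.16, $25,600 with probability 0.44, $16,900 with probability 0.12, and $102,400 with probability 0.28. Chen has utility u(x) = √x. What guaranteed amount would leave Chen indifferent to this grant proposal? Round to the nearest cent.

$41,127.84

E[u] = 0.16·√28900 + 0.44·√25600 + 0.12·√16900 + 0.28·√102400 = 0.16·170 + 0.44·160 + 0.12·130 + 0.28·320 = 202.8
CE = (202.8)² = 41127.84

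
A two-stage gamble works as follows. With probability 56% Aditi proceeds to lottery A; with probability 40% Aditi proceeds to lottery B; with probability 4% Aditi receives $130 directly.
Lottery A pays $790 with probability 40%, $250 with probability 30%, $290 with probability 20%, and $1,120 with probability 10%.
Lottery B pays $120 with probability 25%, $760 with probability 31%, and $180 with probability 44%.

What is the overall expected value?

$457.28

EV(A) = 0.4 × 790 + 0.3 × 250 + 0.2 × 290 + 0.1 × 1120 = 316 + 75 + 58 + 112 = 561
EV(B) = 0.25 × 120 + 0.31 × 760 + 0.44 × 180 = 30 + 235.6 + 79.2 = 344.8
Branch C: 130 (certain)
Overall = 0.56 × 561 + 0.4 × 344.8 + 0.04 × 130 = 314.16 + 137.92 + 5.2 = 457.28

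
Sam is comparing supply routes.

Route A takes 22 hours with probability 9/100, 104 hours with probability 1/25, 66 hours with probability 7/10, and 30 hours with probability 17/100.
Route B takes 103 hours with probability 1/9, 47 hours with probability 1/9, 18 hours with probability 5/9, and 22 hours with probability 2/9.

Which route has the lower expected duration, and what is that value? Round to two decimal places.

Route A = 9/100 × 22 + 1/25 × 104 + 7/10 × 66 + 17/100 × 30 = 1.98 + 4.16 + 46.2 + 5.1 = 57.44
Route B = 1/9 × 103 + 1/9 × 47 + 5/9 × 18 + 2/9 × 22 = 11.4444 + 5.2222 + 10 + 4.8889 = 31.5556

Route B (31.56 hours)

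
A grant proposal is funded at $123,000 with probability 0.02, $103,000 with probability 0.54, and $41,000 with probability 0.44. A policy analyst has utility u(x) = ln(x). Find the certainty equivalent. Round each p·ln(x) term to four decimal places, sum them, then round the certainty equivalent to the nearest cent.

E[u] = 0.02·ln(123000) + 0.54·ln(103000) + 0.44·ln(41000) = 0.2344 + 6.2329 + 4.6734 = 11.1407
CE = e^11.1407 ≈ 68919.88

$68,919.88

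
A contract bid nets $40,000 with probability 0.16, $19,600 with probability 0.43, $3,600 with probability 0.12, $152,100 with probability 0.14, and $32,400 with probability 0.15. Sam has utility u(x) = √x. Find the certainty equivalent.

E[u] = 0.16·√40000 + 0.43·√19600 + 0.12·√3600 + 0.14·√152100 + 0.15·√32400 = 0.16·200 + 0.43·140 + 0.12·60 + 0.14·390 + 0.15·180 = 181
CE = (181)² = 32761

$32,761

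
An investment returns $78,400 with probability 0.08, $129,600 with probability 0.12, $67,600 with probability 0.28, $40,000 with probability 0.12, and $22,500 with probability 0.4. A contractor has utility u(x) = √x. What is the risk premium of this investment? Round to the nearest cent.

E[u] = 0.08·√78400 + 0.12·√129600 + 0.28·√67600 + 0.12·√40000 + 0.4·√22500 = 0.08·280 + 0.12·360 + 0.28·260 + 0.12·200 + 0.4·150 = 222.4
CE = (222.4)² = 49461.76
Risk premium = EV − CE = 54552 − 49461.76 = 5090.24

$5,090.24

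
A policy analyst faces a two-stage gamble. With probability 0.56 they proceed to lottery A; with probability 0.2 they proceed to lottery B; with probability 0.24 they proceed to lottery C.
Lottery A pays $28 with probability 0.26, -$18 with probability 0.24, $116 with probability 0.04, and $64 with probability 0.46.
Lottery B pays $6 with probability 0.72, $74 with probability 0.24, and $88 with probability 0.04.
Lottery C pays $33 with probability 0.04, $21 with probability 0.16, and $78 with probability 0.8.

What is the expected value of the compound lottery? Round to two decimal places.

$41.96

EV(A) = 0.26 × 28 + 0.24 × (-18) + 0.04 × 116 + 0.46 × 64 = 7.28 − 4.32 + 4.64 + 29.44 = 37.04
EV(B) = 0.72 × 6 + 0.24 × 74 + 0.04 × 88 = 4.32 + 17.76 + 3.52 = 25.6
EV(C) = 0.04 × 33 + 0.16 × 21 + 0.8 × 78 = 1.32 + 3.36 + 62.4 = 67.08
Overall = 0.56 × 37.04 + 0.2 × 25.6 + 0.24 × 67.08 = 20.7424 + 5.12 + 16.0992 = 41.9616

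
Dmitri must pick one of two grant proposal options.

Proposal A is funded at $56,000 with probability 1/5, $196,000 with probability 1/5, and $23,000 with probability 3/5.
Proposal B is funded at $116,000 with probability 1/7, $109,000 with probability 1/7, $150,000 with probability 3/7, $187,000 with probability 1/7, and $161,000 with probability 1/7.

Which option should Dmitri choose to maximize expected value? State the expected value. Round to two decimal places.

Proposal A = 1/5 × 56000 + 1/5 × 196000 + 3/5 × 23000 = 11200 + 39200 + 13800 = 64200
Proposal B = 1/7 × 116000 + 1/7 × 109000 + 3/7 × 150000 + 1/7 × 187000 + 1/7 × 161000 = 16571.4286 + 15571.4286 + 64285.7143 + 26714.2857 + 23000 = 146142.8571

Proposal B ($146,142.86)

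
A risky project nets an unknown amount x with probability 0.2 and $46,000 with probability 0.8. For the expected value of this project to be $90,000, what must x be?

x = $266,000

0.2·x + 0.8·46000 = 90000
0.2·x = 90000 − 36800 = 53200
x = 53200 / 0.2 = 266000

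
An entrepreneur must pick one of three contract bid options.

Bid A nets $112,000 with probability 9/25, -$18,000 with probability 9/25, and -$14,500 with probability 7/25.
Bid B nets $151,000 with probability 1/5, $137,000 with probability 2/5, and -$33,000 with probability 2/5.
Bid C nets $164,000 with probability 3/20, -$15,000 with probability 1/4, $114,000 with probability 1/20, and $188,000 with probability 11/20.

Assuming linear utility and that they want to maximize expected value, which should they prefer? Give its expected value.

Bid A = 9/25 × 112000 + 9/25 × (-18000) + 7/25 × (-14500) = 40320 − 6480 − 4060 = 29780
Bid B = 1/5 × 151000 + 2/5 × 137000 + 2/5 × (-33000) = 30200 + 54800 − 13200 = 71800
Bid C = 3/20 × 164000 + 1/4 × (-15000) + 1/20 × 114000 + 11/20 × 188000 = 24600 − 3750 + 5700 + 103400 = 129950

Bid C ($129,950)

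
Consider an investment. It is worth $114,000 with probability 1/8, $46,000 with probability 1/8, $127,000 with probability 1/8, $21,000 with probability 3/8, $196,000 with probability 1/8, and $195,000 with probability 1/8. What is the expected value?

EV = 1/8 × 114000 + 1/8 × 46000 + 1/8 × 127000 + 3/8 × 21000 + 1/8 × 196000 + 1/8 × 195000 = 14250 + 5750 + 15875 + 7875 + 24500 + 24375 = 92625

$92,625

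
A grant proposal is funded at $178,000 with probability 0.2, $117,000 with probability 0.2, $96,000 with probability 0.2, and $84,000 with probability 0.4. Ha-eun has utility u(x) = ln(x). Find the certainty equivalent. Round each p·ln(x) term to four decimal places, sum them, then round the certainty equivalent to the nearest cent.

$107,119.47

E[u] = 0.2·ln(178000) + 0.2·ln(117000) + 0.2·ln(96000) + 0.4·ln(84000) = 2.4179 + 2.3340 + 2.2944 + 4.5354 = 11.5817
CE = e^11.5817 ≈ 107119.47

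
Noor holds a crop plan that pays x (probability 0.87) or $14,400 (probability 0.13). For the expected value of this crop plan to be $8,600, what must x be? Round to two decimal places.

x = $7,733.33

0.87·x + 0.13·14400 = 8600
0.87·x = 8600 − 1872 = 6728
x = 6728 / 0.87 = 7733.3333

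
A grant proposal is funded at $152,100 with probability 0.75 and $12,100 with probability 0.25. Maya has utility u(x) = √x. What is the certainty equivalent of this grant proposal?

E[u] = 0.75·√152100 + 0.25·√12100 = 0.75·390 + 0.25·110 = 320
CE = (320)² = 102400

$102,400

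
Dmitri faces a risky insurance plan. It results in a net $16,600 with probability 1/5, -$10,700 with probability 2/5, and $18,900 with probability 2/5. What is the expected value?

$6,600

EV = 1/5 × 16600 + 2/5 × (-10700) + 2/5 × 18900 = 3320 − 4280 + 7560 = 6600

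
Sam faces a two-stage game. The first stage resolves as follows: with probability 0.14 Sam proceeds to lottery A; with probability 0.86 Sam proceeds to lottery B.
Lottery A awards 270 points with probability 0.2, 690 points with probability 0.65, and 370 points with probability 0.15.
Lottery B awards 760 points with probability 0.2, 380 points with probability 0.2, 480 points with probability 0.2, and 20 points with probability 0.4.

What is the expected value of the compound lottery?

EV(A) = 0.2 × 270 + 0.65 × 690 + 0.15 × 370 = 54 + 448.5 + 55.5 = 558
EV(B) = 0.2 × 760 + 0.2 × 380 + 0.2 × 480 + 0.4 × 20 = 152 + 76 + 96 + 8 = 332
Overall = 0.14 × 558 + 0.86 × 332 = 78.12 + 285.52 = 363.64

363.64 points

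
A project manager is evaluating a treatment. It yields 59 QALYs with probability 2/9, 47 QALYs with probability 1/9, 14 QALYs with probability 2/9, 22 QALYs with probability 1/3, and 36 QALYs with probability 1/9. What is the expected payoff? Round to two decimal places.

32.78 QALYs

EV = 2/9 × 59 + 1/9 × 47 + 2/9 × 14 + 1/3 × 22 + 1/9 × 36 = 13.1111 + 5.2222 + 3.1111 + 7.3333 + 4 = 32.7778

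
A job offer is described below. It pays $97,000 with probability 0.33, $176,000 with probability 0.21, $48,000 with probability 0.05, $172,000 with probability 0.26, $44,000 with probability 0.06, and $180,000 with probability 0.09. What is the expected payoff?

EV = 0.33 × 97000 + 0.21 × 176000 + 0.05 × 48000 + 0.26 × 172000 + 0.06 × 44000 + 0.09 × 180000 = 32010 + 36960 + 2400 + 44720 + 2640 + 16200 = 134930

$134,930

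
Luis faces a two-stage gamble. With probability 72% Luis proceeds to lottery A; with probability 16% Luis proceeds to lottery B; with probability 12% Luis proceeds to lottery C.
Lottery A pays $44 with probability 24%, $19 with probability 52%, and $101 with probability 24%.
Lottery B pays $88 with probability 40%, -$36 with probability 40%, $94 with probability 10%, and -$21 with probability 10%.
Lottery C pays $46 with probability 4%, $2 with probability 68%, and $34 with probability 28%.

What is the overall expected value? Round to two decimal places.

$38.19

EV(A) = 0.24 × 44 + 0.52 × 19 + 0.24 × 101 = 10.56 + 9.88 + 24.24 = 44.68
EV(B) = 0.4 × 88 + 0.4 × (-36) + 0.1 × 94 + 0.1 × (-21) = 35.2 − 14.4 + 9.4 − 2.1 = 28.1
EV(C) = 0.04 × 46 + 0.68 × 2 + 0.28 × 34 = 1.84 + 1.36 + 9.52 = 12.72
Overall = 0.72 × 44.68 + 0.16 × 28.1 + 0.12 × 12.72 = 32.1696 + 4.496 + 1.5264 = 38.192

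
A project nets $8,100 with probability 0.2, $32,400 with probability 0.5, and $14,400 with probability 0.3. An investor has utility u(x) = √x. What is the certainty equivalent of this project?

$20,736

E[u] = 0.2·√8100 + 0.5·√32400 + 0.3·√14400 = 0.2·90 + 0.5·180 + 0.3·120 = 144
CE = (144)² = 20736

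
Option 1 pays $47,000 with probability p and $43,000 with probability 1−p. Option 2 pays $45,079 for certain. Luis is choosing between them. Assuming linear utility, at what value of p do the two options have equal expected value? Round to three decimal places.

p·47000 + (1−p)·43000 = 45079
4000p + 43000 = 45079
p = (45079 − 43000) / 4000

p = 0.520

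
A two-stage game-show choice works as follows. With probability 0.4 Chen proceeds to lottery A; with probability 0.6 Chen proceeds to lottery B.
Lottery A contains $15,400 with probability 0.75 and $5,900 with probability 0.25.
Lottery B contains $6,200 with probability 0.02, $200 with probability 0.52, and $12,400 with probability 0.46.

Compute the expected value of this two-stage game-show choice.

EV(A) = 0.75 × 15400 + 0.25 × 5900 = 11550 + 1475 = 13025
EV(B) = 0.02 × 6200 + 0.52 × 200 + 0.46 × 12400 = 124 + 104 + 5704 = 5932
Overall = 0.4 × 13025 + 0.6 × 5932 = 5210 + 3559.2 = 8769.2

$8,769.20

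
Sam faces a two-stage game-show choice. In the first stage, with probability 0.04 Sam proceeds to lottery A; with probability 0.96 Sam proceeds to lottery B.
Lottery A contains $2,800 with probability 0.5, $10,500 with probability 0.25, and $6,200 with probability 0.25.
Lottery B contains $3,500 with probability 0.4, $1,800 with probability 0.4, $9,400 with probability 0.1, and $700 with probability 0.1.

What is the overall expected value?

$3,227.80

EV(A) = 0.5 × 2800 + 0.25 × 10500 + 0.25 × 6200 = 1400 + 2625 + 1550 = 5575
EV(B) = 0.4 × 3500 + 0.4 × 1800 + 0.1 × 9400 + 0.1 × 700 = 1400 + 720 + 940 + 70 = 3130
Overall = 0.04 × 5575 + 0.96 × 3130 = 223 + 3004.8 = 3227.8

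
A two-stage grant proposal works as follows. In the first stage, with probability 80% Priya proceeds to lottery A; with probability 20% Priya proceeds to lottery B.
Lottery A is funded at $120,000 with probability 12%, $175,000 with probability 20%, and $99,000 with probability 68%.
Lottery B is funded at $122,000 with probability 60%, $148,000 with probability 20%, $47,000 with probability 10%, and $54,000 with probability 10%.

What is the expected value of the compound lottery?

EV(A) = 0.12 × 120000 + 0.2 × 175000 + 0.68 × 99000 = 14400 + 35000 + 67320 = 116720
EV(B) = 0.6 × 122000 + 0.2 × 148000 + 0.1 × 47000 + 0.1 × 54000 = 73200 + 29600 + 4700 + 5400 = 112900
Overall = 0.8 × 116720 + 0.2 × 112900 = 93376 + 22580 = 115956

$115,956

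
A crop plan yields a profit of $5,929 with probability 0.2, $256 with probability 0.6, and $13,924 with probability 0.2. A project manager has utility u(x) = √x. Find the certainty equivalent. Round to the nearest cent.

$2,361.96

E[u] = 0.2·√5929 + 0.6·√256 + 0.2·√13924 = 0.2·77 + 0.6·16 + 0.2·118 = 48.6
CE = (48.6)² = 2361.96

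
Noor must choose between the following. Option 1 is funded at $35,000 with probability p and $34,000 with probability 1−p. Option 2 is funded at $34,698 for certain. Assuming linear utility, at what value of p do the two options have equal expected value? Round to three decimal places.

p = 0.698

p·35000 + (1−p)·34000 = 34698
1000p + 34000 = 34698
p = (34698 − 34000) / 1000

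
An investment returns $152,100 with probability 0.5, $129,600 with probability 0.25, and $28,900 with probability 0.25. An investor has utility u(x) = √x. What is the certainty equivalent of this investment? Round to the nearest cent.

E[u] = 0.5·√152100 + 0.25·√129600 + 0.25·√28900 = 0.5·390 + 0.25·360 + 0.25·170 = 327.5
CE = (327.5)² = 107256.25

$107,256.25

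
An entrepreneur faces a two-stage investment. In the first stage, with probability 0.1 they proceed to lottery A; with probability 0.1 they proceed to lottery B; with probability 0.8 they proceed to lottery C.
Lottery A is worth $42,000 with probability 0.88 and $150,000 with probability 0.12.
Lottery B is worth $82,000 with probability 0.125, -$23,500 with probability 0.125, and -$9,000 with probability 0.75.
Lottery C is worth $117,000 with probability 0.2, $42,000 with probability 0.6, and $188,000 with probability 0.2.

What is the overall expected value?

$74,512.25

EV(A) = 0.88 × 42000 + 0.12 × 150000 = 36960 + 18000 = 54960
EV(B) = 0.125 × 82000 + 0.125 × (-23500) + 0.75 × (-9000) = 10250 − 2937.5 − 6750 = 562.5
EV(C) = 0.2 × 117000 + 0.6 × 42000 + 0.2 × 188000 = 23400 + 25200 + 37600 = 86200
Overall = 0.1 × 54960 + 0.1 × 562.5 + 0.8 × 86200 = 5496 + 56.25 + 68960 = 74512.25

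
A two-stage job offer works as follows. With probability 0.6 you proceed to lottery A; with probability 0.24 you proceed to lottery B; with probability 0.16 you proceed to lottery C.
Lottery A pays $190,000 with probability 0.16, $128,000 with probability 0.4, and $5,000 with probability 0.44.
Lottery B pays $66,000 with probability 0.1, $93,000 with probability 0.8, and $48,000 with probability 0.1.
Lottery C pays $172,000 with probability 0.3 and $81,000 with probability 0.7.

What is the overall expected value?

$88,200

EV(A) = 0.16 × 190000 + 0.4 × 128000 + 0.44 × 5000 = 30400 + 51200 + 2200 = 83800
EV(B) = 0.1 × 66000 + 0.8 × 93000 + 0.1 × 48000 = 6600 + 74400 + 4800 = 85800
EV(C) = 0.3 × 172000 + 0.7 × 81000 = 51600 + 56700 = 108300
Overall = 0.6 × 83800 + 0.24 × 85800 + 0.16 × 108300 = 50280 + 20592 + 17328 = 88200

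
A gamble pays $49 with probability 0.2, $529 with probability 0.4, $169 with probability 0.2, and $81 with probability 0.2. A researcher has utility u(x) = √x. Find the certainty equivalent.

$225

E[u] = 0.2·√49 + 0.4·√529 + 0.2·√169 + 0.2·√81 = 0.2·7 + 0.4·23 + 0.2·13 + 0.2·9 = 15
CE = (15)² = 225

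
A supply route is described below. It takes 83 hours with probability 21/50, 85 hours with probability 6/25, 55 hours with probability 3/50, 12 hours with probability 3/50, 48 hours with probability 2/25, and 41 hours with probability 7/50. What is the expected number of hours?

EV = 21/50 × 83 + 6/25 × 85 + 3/50 × 55 + 3/50 × 12 + 2/25 × 48 + 7/50 × 41 = 34.86 + 20.4 + 3.3 + 0.72 + 3.84 + 5.74 = 68.86

68.86 hours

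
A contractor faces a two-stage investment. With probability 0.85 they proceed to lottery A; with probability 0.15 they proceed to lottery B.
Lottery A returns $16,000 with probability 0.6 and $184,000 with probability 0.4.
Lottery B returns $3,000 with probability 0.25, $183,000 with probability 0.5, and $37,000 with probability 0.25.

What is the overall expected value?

$85,945

EV(A) = 0.6 × 16000 + 0.4 × 184000 = 9600 + 73600 = 83200
EV(B) = 0.25 × 3000 + 0.5 × 183000 + 0.25 × 37000 = 750 + 91500 + 9250 = 101500
Overall = 0.85 × 83200 + 0.15 × 101500 = 70720 + 15225 = 85945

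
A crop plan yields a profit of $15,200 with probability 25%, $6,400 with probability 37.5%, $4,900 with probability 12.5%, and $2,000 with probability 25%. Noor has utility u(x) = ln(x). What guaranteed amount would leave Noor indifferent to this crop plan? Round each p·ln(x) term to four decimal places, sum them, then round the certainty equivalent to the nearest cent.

E[u] = 0.25·ln(15200) + 0.375·ln(6400) + 0.125·ln(4900) + 0.25·ln(2000) = 2.4073 + 3.2865 + 1.0621 + 1.9002 = 8.6561
CE = e^8.6561 ≈ 5745.09

$5,745.09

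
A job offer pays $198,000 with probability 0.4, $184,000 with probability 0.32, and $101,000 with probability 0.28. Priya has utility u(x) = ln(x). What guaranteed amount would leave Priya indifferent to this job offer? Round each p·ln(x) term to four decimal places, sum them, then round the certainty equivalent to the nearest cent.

$160,187.45

E[u] = 0.4·ln(198000) + 0.32·ln(184000) + 0.28·ln(101000) = 4.8784 + 3.8793 + 3.2264 = 11.9841
CE = e^11.9841 ≈ 160187.45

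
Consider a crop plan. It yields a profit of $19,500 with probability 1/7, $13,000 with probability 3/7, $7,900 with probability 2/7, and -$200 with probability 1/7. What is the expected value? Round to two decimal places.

$10,585.71

EV = 1/7 × 19500 + 3/7 × 13000 + 2/7 × 7900 + 1/7 × (-200) = 2785.7143 + 5571.4286 + 2257.1429 − 28.5714 = 10585.7143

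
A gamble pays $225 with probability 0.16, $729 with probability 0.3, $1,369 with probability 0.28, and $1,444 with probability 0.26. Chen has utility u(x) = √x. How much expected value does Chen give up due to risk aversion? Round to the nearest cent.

E[u] = 0.16·√225 + 0.3·√729 + 0.28·√1369 + 0.26·√1444 = 0.16·15 + 0.3·27 + 0.28·37 + 0.26·38 = 30.74
CE = (30.74)² = 944.9476
Risk premium = EV − CE = 1013.46 − 944.9476 = 68.5124

$68.51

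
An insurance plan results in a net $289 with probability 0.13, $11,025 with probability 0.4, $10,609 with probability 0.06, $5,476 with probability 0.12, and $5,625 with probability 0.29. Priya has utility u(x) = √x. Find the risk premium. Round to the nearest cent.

$808.24

E[u] = 0.13·√289 + 0.4·√11025 + 0.06·√10609 + 0.12·√5476 + 0.29·√5625 = 0.13·17 + 0.4·105 + 0.06·103 + 0.12·74 + 0.29·75 = 81.02
CE = (81.02)² = 6564.2404
Risk premium = EV − CE = 7372.48 − 6564.2404 = 808.2396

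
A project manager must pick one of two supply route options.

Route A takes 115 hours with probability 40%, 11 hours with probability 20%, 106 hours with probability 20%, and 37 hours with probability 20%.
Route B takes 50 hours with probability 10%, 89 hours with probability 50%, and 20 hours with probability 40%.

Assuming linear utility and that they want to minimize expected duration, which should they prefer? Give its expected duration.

Route A = 0.4 × 115 + 0.2 × 11 + 0.2 × 106 + 0.2 × 37 = 46 + 2.2 + 21.2 + 7.4 = 76.8
Route B = 0.1 × 50 + 0.5 × 89 + 0.4 × 20 = 5 + 44.5 + 8 = 57.5

Route B (57.5 hours)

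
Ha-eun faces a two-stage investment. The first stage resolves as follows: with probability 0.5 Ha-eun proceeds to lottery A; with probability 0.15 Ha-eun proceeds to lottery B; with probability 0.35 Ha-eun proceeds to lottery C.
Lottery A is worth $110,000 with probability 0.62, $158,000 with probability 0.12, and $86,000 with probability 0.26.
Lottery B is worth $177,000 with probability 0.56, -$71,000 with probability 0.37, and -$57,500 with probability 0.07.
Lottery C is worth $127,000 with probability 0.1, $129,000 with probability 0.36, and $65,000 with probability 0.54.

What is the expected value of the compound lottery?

$98,067.75

EV(A) = 0.62 × 110000 + 0.12 × 158000 + 0.26 × 86000 = 68200 + 18960 + 22360 = 109520
EV(B) = 0.56 × 177000 + 0.37 × (-71000) + 0.07 × (-57500) = 99120 − 26270 − 4025 = 68825
EV(C) = 0.1 × 127000 + 0.36 × 129000 + 0.54 × 65000 = 12700 + 46440 + 35100 = 94240
Overall = 0.5 × 109520 + 0.15 × 68825 + 0.35 × 94240 = 54760 + 10323.75 + 32984 = 98067.75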